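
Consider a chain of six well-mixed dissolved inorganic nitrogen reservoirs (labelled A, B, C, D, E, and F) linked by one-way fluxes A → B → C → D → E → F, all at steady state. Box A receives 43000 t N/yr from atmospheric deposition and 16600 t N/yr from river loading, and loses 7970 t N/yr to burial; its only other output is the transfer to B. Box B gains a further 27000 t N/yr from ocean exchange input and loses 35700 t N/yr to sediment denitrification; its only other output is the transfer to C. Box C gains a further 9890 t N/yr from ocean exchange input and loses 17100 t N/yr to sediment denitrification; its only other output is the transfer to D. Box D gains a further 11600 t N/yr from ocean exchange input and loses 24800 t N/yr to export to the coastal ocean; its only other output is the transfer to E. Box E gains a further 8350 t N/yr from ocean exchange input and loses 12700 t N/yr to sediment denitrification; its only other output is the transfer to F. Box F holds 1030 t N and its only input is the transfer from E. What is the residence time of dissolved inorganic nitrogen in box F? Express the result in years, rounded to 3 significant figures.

Box A: F(A→B) = (43000 + 16600) − 7970 = 51630 t N/yr.
Box B: F(B→C) = (51630 + 27000) − 35700 = 42930 t N/yr.
Box C: F(C→D) = (42930 + 9890) − 17100 = 35720 t N/yr.
Box D: F(D→E) = (35720 + 11600) − 24800 = 22520 t N/yr.
Box E: F(E→F) = (22520 + 8350) − 12700 = 18170 t N/yr.
Box F throughput = its input = 18170 t N/yr; τ = 1030 / 18170 = 0.05669 yr.

0.0567 yr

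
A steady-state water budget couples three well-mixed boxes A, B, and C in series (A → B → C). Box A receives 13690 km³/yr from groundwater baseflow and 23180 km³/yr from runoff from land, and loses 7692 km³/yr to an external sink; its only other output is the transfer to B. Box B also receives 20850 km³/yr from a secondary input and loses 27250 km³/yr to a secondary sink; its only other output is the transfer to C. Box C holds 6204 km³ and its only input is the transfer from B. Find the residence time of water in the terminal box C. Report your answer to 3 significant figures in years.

0.272 yr

Box A: F(A→B) = (13690 + 23180) − 7692 = 29178 km³/yr.
Box B: F(B→C) = (29178 + 20850) − 27250 = 22778 km³/yr.
Box C throughput = its input = 22778 km³/yr; τ = 6204 / 22778 = 0.2724 yr.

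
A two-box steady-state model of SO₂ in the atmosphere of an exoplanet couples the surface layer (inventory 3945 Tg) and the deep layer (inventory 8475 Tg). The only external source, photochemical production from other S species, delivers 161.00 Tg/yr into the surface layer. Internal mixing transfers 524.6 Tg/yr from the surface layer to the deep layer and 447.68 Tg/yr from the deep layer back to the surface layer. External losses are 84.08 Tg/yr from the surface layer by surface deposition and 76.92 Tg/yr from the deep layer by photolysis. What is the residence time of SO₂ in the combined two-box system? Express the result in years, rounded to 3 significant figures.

For the system as a whole, the A↔B exchange is internal and contributes nothing to the throughput; only the external sinks remove mass.
M_total = 3945 + 8475 = 12420 Tg.
ΣF_external_out = 84.08 + 76.92 = 161.00 Tg/yr.
τ = M_total / ΣF_ext = 12420 / 161.00 = 77.14 yr.

77.1 yr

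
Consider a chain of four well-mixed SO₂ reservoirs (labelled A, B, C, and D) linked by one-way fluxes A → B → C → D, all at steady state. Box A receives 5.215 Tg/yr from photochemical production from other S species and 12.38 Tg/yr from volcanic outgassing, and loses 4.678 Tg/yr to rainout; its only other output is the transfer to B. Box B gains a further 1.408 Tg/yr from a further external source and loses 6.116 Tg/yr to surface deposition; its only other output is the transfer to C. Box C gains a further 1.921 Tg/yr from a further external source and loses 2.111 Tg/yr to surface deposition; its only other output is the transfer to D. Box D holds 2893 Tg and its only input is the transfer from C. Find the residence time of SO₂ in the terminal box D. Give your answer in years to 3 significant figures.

361 yr

Box A: F(A→B) = (5.215 + 12.38) − 4.678 = 12.917 Tg/yr.
Box B: F(B→C) = (12.917 + 1.408) − 6.116 = 8.2090 Tg/yr.
Box C: F(C→D) = (8.2090 + 1.921) − 2.111 = 8.0190 Tg/yr.
Box D throughput = its input = 8.0190 Tg/yr; τ = 2893 / 8.0190 = 360.8 yr.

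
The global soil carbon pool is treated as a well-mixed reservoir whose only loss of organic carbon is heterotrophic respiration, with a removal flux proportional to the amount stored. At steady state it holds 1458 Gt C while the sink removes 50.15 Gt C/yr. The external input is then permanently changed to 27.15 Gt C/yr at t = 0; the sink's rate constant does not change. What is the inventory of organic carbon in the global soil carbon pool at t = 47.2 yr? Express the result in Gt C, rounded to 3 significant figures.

921 Gt C

τ = M₀/F₀ = 1458/50.15 = 29.07 yr; rate constant k = 1/τ.
New steady state M_∞ = F₁/k = F₁·τ = 27.15 × 29.07 = 789.33 Gt C.
M(t) = M_∞ + (M₀ − M_∞)·e^(−t/τ); t/τ = 47.2/29.07 = 1.624, so e^(−t/τ) = 0.1972.
M(t) = 789.33 + 668.7 × 0.1972 = 921.19 Gt C.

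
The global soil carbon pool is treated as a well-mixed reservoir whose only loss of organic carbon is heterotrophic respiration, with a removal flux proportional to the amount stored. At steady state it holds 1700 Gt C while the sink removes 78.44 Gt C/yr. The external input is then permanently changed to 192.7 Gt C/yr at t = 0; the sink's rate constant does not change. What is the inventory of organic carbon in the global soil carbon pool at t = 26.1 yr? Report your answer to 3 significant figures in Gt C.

3430 Gt C

The sink rate constant is k = F₀/M₀ = 78.44/1700 = 0.04614 yr⁻¹.
Solving dM/dt = F₁ − kM with M(0) = M₀ gives M(t) = F₁/k + (M₀ − F₁/k)·e^(−kt).
F₁/k = 192.7/0.04614 = 4176.3 Gt C; kt = 0.04614 × 26.1 = 1.204, e^(−kt) = 0.2999.
M(26.1) = 4176.3 + (1700 − 4176.3) × 0.2999 = 4176.3 − 742.7 = 3433.7 Gt C.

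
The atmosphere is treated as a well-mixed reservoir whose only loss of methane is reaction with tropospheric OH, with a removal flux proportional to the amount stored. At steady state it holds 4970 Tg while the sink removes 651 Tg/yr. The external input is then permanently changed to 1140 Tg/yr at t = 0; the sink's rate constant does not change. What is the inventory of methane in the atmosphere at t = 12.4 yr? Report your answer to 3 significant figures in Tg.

τ = M₀/F₀ = 4970/651 = 7.634 yr; rate constant k = 1/τ.
New steady state M_∞ = F₁/k = F₁·τ = 1140 × 7.634 = 8703.2 Tg.
M(t) = M_∞ + (M₀ − M_∞)·e^(−t/τ); t/τ = 12.4/7.634 = 1.624, so e^(−t/τ) = 0.1971.
M(t) = 8703.2 − 3733 × 0.1971 = 7967.5 Tg.

7970 Tg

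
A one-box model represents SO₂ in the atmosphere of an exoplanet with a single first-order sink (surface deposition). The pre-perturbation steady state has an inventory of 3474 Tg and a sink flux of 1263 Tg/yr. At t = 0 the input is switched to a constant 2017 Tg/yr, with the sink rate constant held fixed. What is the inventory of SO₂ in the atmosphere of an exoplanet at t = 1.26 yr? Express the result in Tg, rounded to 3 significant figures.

4240 Tg

The sink rate constant is k = F₀/M₀ = 1263/3474 = 0.3636 yr⁻¹.
Solving dM/dt = F₁ − kM with M(0) = M₀ gives M(t) = F₁/k + (M₀ − F₁/k)·e^(−kt).
F₁/k = 2017/0.3636 = 5547.9 Tg; kt = 0.3636 × 1.26 = 0.4581, e^(−kt) = 0.6325.
M(1.26) = 5547.9 + (3474 − 5547.9) × 0.6325 = 5547.9 − 1312 = 4236.2 Tg.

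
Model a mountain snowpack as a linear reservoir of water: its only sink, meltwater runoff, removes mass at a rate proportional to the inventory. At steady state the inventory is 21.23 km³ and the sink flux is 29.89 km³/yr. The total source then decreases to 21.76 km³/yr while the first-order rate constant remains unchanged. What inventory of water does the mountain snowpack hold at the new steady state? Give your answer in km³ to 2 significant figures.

15 km³

Rate constant k = F/M = 29.89 / 21.23 = 1.408 yr⁻¹.
At the new steady state, source = k·M_new ⇒ M_new = 21.76 / 1.408 = 15.46 km³.
(Equivalently M_new = M × F_new/F_old = 21.23 × 21.76/29.89.)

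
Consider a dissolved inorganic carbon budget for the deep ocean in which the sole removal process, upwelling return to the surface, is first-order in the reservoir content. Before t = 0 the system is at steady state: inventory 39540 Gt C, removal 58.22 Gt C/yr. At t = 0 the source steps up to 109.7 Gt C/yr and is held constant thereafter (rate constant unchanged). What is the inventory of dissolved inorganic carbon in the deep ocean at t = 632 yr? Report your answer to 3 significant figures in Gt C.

60700 Gt C

Residence time τ = M₀/F₀ = 679.1 yr. The eventual steady state is M_∞ = M₀·(F₁/F₀) = 39540 × 109.7/58.22 = 74503 Gt C.
The anomaly ΔM(t) = M(t) − M_∞ decays as ΔM₀·e^(−t/τ) with ΔM₀ = 39540 − 74503 = −34960 Gt C.
At t = 632 yr, e^(−t/τ) = e^(−0.9306) = 0.3943, so ΔM = −13790 Gt C and M = 74503 − 13790 = 60716 Gt C.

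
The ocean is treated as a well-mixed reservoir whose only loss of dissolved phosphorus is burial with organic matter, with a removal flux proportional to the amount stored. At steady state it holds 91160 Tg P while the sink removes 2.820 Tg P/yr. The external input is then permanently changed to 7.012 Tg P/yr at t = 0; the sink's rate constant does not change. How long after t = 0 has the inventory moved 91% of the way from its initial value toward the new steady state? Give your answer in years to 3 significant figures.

τ = M₀/F₀ = 91160/2.820 = 32330 yr.
The remaining gap fraction is e^(−t/τ); 91% covered ⇒ e^(−t/τ) = 0.0900.
t = −τ ln(0.0900) = 32330 × 2.408 = 77840 yr.

77800 yr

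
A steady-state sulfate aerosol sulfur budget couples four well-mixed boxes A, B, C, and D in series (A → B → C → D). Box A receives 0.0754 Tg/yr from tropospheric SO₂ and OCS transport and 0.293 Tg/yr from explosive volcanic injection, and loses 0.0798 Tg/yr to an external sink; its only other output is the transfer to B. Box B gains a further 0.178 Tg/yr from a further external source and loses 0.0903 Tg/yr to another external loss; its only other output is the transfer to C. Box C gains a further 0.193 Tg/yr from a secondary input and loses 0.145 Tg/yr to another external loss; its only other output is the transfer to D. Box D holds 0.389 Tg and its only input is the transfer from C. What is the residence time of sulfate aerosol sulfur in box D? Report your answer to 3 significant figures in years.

0.917 yr

Box A: F(A→B) = (0.0754 + 0.293) − 0.0798 = 0.28860 Tg/yr.
Box B: F(B→C) = (0.28860 + 0.178) − 0.0903 = 0.37630 Tg/yr.
Box C: F(C→D) = (0.37630 + 0.193) − 0.145 = 0.42430 Tg/yr.
Box D throughput = its input = 0.42430 Tg/yr; τ = 0.389 / 0.42430 = 0.9168 yr.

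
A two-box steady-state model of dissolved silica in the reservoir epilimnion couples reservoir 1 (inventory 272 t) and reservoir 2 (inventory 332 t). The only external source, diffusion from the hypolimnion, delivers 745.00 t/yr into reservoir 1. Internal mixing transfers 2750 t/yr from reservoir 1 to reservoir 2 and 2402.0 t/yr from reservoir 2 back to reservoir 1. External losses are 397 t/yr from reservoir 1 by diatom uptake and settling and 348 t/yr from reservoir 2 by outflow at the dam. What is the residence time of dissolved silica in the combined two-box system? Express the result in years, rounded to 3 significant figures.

For the system as a whole, the A↔B exchange is internal and contributes nothing to the throughput; only the external sinks remove mass.
M_total = 272 + 332 = 604.00 t.
ΣF_external_out = 397 + 348 = 745.00 t/yr.
τ = M_total / ΣF_ext = 604.00 / 745.00 = 0.8107 yr.

0.811 yr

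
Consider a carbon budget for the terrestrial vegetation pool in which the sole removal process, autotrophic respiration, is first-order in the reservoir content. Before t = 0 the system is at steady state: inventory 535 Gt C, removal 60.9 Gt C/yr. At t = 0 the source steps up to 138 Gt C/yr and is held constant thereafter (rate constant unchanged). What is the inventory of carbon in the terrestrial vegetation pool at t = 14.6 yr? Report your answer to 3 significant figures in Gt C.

1080 Gt C

The sink rate constant is k = F₀/M₀ = 60.9/535 = 0.1138 yr⁻¹.
Solving dM/dt = F₁ − kM with M(0) = M₀ gives M(t) = F₁/k + (M₀ − F₁/k)·e^(−kt).
F₁/k = 138/0.1138 = 1212.3 Gt C; kt = 0.1138 × 14.6 = 1.662, e^(−kt) = 0.1898.
M(14.6) = 1212.3 + (535 − 1212.3) × 0.1898 = 1212.3 − 128.5 = 1083.8 Gt C.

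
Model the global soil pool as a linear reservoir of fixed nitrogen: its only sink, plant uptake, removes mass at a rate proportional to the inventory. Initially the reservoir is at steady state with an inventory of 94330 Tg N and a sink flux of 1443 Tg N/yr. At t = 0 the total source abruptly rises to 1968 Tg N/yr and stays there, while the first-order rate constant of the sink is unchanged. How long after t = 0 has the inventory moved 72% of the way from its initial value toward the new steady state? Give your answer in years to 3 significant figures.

τ = M₀/F₀ = 94330/1443 = 65.37 yr.
The remaining gap fraction is e^(−t/τ); 72% covered ⇒ e^(−t/τ) = 0.280.
t = −τ ln(0.280) = 65.37 × 1.273 = 83.21 yr.

83.2 yr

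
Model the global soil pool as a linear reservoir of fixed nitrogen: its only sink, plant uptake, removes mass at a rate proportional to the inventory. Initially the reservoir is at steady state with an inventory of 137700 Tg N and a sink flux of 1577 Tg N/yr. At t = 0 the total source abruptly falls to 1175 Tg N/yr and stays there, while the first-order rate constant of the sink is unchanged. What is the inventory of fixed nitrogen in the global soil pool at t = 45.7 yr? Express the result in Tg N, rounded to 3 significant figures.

123000 Tg N

τ = M₀/F₀ = 137700/1577 = 87.32 yr; rate constant k = 1/τ.
New steady state M_∞ = F₁/k = F₁·τ = 1175 × 87.32 = 102600 Tg N.
M(t) = M_∞ + (M₀ − M_∞)·e^(−t/τ); t/τ = 45.7/87.32 = 0.5234, so e^(−t/τ) = 0.5925.
M(t) = 102600 + 35100 × 0.5925 = 123400 Tg N.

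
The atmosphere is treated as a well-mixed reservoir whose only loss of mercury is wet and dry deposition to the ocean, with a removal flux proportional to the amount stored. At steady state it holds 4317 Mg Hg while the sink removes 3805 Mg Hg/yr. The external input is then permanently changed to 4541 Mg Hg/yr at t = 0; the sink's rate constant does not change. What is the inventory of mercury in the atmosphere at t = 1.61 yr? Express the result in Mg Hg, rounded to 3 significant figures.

τ = M₀/F₀ = 4317/3805 = 1.135 yr; rate constant k = 1/τ.
New steady state M_∞ = F₁/k = F₁·τ = 4541 × 1.135 = 5152.0 Mg Hg.
M(t) = M_∞ + (M₀ − M_∞)·e^(−t/τ); t/τ = 1.61/1.135 = 1.419, so e^(−t/τ) = 0.2419.
M(t) = 5152.0 − 835.0 × 0.2419 = 4950.0 Mg Hg.

4950 Mg Hg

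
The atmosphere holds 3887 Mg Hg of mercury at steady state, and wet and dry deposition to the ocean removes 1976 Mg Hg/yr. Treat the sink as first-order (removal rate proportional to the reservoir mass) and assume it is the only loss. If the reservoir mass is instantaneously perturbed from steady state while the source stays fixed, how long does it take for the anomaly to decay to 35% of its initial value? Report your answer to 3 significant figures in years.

For a linear reservoir the anomaly decays as exp(−t/τ) with τ = M/F = 3887/1976 = 1.967 yr.
exp(−t/τ) = 0.35 ⇒ t = −τ ln(0.35) = 1.967 × 1.050 = 2.065 yr.

2.07 yr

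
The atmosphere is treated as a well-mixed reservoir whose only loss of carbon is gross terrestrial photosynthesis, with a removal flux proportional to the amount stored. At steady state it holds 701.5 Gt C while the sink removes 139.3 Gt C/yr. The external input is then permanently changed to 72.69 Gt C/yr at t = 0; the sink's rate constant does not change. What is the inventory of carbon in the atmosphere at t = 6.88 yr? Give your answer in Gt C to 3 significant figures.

452 Gt C

τ = M₀/F₀ = 701.5/139.3 = 5.036 yr; rate constant k = 1/τ.
New steady state M_∞ = F₁/k = F₁·τ = 72.69 × 5.036 = 366.06 Gt C.
M(t) = M_∞ + (M₀ − M_∞)·e^(−t/τ); t/τ = 6.88/5.036 = 1.366, so e^(−t/τ) = 0.2551.
M(t) = 366.06 + 335.4 × 0.2551 = 451.62 Gt C.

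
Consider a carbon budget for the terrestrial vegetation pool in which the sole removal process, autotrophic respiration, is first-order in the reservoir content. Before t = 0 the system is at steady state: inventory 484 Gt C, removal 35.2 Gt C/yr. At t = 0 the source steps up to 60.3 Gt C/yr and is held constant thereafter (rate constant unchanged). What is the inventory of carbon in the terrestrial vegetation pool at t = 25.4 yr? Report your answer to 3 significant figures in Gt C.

Residence time τ = M₀/F₀ = 13.75 yr. The eventual steady state is M_∞ = M₀·(F₁/F₀) = 484 × 60.3/35.2 = 829.12 Gt C.
The anomaly ΔM(t) = M(t) − M_∞ decays as ΔM₀·e^(−t/τ) with ΔM₀ = 484 − 829.12 = −345.1 Gt C.
At t = 25.4 yr, e^(−t/τ) = e^(−1.847) = 0.1577, so ΔM = −54.41 Gt C and M = 829.12 − 54.41 = 774.71 Gt C.

775 Gt C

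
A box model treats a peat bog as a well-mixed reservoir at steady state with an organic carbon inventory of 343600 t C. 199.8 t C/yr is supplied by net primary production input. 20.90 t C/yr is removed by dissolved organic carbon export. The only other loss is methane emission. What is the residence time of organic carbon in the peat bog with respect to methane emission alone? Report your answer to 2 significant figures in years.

At steady state ΣF_in = ΣF_out.
ΣF_in = 199.80 t C/yr.
Methane emission flux = ΣF_in − (20.90) = 199.80 − 20.90 = 178.9 t C/yr.
τ = M / F = 343600 / 178.9 = 1921 yr.

1900 yr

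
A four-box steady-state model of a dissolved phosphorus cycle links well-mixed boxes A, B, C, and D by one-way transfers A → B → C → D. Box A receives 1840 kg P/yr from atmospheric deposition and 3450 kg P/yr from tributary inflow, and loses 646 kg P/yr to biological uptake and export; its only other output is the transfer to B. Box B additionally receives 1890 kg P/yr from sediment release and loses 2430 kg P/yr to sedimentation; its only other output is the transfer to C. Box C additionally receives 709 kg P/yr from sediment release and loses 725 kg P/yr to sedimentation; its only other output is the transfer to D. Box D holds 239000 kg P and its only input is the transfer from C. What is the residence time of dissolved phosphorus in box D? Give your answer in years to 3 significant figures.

58.5 yr

Box A: F(A→B) = (1840 + 3450) − 646 = 4644.0 kg P/yr.
Box B: F(B→C) = (4644.0 + 1890) − 2430 = 4104.0 kg P/yr.
Box C: F(C→D) = (4104.0 + 709) − 725 = 4088.0 kg P/yr.
Box D throughput = its input = 4088.0 kg P/yr; τ = 239000 / 4088.0 = 58.46 yr.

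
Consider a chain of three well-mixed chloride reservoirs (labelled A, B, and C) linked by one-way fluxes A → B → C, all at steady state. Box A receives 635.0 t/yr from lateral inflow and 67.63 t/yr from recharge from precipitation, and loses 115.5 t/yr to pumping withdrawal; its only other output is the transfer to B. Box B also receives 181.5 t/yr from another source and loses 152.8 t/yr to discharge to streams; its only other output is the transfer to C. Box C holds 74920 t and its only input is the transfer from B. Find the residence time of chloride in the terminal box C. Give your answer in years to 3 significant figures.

Box A: F(A→B) = (635.0 + 67.63) − 115.5 = 587.13 t/yr.
Box B: F(B→C) = (587.13 + 181.5) − 152.8 = 615.83 t/yr.
Box C throughput = its input = 615.83 t/yr; τ = 74920 / 615.83 = 121.7 yr.

122 yr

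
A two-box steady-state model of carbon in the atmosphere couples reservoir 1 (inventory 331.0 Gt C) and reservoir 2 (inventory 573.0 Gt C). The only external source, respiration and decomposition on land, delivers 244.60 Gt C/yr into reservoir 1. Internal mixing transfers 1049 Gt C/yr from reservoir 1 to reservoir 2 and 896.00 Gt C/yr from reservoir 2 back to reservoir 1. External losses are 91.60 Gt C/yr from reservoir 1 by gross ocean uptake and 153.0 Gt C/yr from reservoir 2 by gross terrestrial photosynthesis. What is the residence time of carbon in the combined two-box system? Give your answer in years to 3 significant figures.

For the system as a whole, the A↔B exchange is internal and contributes nothing to the throughput; only the external sinks remove mass.
M_total = 331.0 + 573.0 = 904.00 Gt C.
ΣF_external_out = 91.60 + 153.0 = 244.60 Gt C/yr.
τ = M_total / ΣF_ext = 904.00 / 244.60 = 3.696 yr.

3.70 yr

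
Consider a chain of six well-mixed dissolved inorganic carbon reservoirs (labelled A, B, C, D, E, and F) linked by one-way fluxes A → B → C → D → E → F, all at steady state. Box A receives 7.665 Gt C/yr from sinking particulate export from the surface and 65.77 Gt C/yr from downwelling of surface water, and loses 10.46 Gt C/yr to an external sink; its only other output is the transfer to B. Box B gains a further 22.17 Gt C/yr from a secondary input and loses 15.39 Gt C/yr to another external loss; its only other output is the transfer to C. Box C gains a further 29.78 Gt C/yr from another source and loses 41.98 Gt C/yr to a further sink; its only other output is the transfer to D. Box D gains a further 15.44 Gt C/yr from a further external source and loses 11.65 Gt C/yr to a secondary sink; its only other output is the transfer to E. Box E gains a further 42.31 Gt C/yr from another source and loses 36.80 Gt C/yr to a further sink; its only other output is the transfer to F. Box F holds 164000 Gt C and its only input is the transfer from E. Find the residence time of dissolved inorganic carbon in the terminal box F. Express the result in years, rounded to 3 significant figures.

2450 yr

Box A: F(A→B) = (7.665 + 65.77) − 10.46 = 62.975 Gt C/yr.
Box B: F(B→C) = (62.975 + 22.17) − 15.39 = 69.755 Gt C/yr.
Box C: F(C→D) = (69.755 + 29.78) − 41.98 = 57.555 Gt C/yr.
Box D: F(D→E) = (57.555 + 15.44) − 11.65 = 61.345 Gt C/yr.
Box E: F(E→F) = (61.345 + 42.31) − 36.80 = 66.855 Gt C/yr.
Box F throughput = its input = 66.855 Gt C/yr; τ = 164000 / 66.855 = 2453 yr.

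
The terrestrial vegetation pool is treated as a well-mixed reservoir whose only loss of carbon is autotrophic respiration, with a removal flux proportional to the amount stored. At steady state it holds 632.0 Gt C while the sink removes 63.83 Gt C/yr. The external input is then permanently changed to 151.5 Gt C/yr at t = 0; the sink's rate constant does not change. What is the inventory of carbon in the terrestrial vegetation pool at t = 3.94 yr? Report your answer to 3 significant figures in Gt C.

917 Gt C

τ = M₀/F₀ = 632.0/63.83 = 9.901 yr; rate constant k = 1/τ.
New steady state M_∞ = F₁/k = F₁·τ = 151.5 × 9.901 = 1500.0 Gt C.
M(t) = M_∞ + (M₀ − M_∞)·e^(−t/τ); t/τ = 3.94/9.901 = 0.3979, so e^(−t/τ) = 0.6717.
M(t) = 1500.0 − 868.0 × 0.6717 = 916.97 Gt C.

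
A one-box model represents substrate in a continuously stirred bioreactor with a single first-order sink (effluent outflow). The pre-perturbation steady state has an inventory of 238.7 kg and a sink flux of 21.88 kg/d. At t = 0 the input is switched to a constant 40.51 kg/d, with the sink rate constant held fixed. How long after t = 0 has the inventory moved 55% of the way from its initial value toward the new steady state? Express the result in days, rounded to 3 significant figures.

τ = M₀/F₀ = 238.7/21.88 = 10.91 d.
The remaining gap fraction is e^(−t/τ); 55% covered ⇒ e^(−t/τ) = 0.450.
t = −τ ln(0.450) = 10.91 × 0.7985 = 8.711 d.

8.71 d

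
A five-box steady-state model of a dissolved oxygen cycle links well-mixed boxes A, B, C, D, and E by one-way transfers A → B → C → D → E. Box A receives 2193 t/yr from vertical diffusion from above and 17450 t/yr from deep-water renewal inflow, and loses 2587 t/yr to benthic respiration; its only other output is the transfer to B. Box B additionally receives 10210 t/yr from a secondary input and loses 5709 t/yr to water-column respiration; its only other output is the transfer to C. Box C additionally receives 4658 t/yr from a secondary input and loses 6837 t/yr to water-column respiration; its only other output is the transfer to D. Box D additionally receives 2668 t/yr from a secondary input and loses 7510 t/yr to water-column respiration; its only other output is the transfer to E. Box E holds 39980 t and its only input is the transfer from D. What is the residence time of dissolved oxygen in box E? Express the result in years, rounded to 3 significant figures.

Box A: F(A→B) = (2193 + 17450) − 2587 = 17056 t/yr.
Box B: F(B→C) = (17056 + 10210) − 5709 = 21557 t/yr.
Box C: F(C→D) = (21557 + 4658) − 6837 = 19378 t/yr.
Box D: F(D→E) = (19378 + 2668) − 7510 = 14536 t/yr.
Box E throughput = its input = 14536 t/yr; τ = 39980 / 14536 = 2.750 yr.

2.75 yr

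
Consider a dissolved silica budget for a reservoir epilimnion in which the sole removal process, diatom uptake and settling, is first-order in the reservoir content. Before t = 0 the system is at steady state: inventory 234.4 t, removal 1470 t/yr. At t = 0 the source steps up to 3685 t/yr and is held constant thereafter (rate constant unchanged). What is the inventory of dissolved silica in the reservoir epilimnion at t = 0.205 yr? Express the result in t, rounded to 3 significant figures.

490 t

The sink rate constant is k = F₀/M₀ = 1470/234.4 = 6.271 yr⁻¹.
Solving dM/dt = F₁ − kM with M(0) = M₀ gives M(t) = F₁/k + (M₀ − F₁/k)·e^(−kt).
F₁/k = 3685/6.271 = 587.59 t; kt = 6.271 × 0.205 = 1.286, e^(−kt) = 0.2765.
M(0.205) = 587.59 + (234.4 − 587.59) × 0.2765 = 587.59 − 97.65 = 489.94 t.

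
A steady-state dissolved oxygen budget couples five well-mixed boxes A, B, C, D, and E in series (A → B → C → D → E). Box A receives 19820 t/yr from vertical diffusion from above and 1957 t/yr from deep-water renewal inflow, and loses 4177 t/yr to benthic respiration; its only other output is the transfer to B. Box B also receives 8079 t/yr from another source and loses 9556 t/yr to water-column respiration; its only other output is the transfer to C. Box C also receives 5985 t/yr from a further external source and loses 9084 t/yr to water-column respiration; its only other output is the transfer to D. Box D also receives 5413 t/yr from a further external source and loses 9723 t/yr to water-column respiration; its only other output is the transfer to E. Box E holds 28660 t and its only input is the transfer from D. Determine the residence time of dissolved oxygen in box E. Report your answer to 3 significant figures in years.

Box A: F(A→B) = (19820 + 1957) − 4177 = 17600 t/yr.
Box B: F(B→C) = (17600 + 8079) − 9556 = 16123 t/yr.
Box C: F(C→D) = (16123 + 5985) − 9084 = 13024 t/yr.
Box D: F(D→E) = (13024 + 5413) − 9723 = 8714.0 t/yr.
Box E throughput = its input = 8714.0 t/yr; τ = 28660 / 8714.0 = 3.289 yr.

3.29 yr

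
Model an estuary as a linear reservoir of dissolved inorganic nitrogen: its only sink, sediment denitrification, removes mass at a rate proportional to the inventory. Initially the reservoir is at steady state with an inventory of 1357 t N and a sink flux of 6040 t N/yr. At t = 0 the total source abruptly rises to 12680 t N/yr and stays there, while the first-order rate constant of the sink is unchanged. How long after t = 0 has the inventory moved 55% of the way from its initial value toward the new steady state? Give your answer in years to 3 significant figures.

0.179 yr

τ = M₀/F₀ = 1357/6040 = 0.2247 yr.
The remaining gap fraction is e^(−t/τ); 55% covered ⇒ e^(−t/τ) = 0.450.
t = −τ ln(0.450) = 0.2247 × 0.7985 = 0.1794 yr.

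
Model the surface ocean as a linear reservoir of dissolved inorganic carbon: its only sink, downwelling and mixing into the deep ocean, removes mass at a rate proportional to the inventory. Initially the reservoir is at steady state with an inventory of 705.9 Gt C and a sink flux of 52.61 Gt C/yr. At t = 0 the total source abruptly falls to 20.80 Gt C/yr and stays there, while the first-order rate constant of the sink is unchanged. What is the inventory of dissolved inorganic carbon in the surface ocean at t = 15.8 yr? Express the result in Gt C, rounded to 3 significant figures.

411 Gt C

τ = M₀/F₀ = 705.9/52.61 = 13.42 yr; rate constant k = 1/τ.
New steady state M_∞ = F₁/k = F₁·τ = 20.80 × 13.42 = 279.09 Gt C.
M(t) = M_∞ + (M₀ − M_∞)·e^(−t/τ); t/τ = 15.8/13.42 = 1.178, so e^(−t/τ) = 0.3080.
M(t) = 279.09 + 426.8 × 0.3080 = 410.56 Gt C.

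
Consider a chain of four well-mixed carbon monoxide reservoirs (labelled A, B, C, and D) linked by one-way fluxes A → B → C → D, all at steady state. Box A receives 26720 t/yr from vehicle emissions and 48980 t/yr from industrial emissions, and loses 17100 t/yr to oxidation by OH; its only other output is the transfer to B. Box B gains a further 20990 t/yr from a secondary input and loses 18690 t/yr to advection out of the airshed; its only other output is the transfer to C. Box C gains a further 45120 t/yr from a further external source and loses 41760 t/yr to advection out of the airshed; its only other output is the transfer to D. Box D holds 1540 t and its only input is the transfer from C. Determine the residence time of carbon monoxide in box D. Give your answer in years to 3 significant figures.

0.0240 yr

Box A: F(A→B) = (26720 + 48980) − 17100 = 58600 t/yr.
Box B: F(B→C) = (58600 + 20990) − 18690 = 60900 t/yr.
Box C: F(C→D) = (60900 + 45120) − 41760 = 64260 t/yr.
Box D throughput = its input = 64260 t/yr; τ = 1540 / 64260 = 0.02397 yr.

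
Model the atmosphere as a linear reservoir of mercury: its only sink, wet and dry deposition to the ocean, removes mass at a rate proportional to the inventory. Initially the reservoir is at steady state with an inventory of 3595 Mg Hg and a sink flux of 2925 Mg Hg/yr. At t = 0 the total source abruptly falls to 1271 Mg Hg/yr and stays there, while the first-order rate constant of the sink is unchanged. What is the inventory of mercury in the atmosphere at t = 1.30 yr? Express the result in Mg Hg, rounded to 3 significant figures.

τ = M₀/F₀ = 3595/2925 = 1.229 yr; rate constant k = 1/τ.
New steady state M_∞ = F₁/k = F₁·τ = 1271 × 1.229 = 1562.1 Mg Hg.
M(t) = M_∞ + (M₀ − M_∞)·e^(−t/τ); t/τ = 1.30/1.229 = 1.058, so e^(−t/τ) = 0.3472.
M(t) = 1562.1 + 2033 × 0.3472 = 2268.0 Mg Hg.

2270 Mg Hg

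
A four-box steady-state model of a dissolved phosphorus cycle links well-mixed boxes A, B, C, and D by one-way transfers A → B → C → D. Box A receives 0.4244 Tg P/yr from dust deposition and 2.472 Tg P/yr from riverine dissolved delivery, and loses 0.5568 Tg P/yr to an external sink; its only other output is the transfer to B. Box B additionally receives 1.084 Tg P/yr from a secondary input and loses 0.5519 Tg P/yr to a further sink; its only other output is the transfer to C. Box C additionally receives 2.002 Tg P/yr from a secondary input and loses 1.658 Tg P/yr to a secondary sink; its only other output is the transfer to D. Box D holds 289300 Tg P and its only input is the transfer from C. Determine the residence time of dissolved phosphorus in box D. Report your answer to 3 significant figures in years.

Box A: F(A→B) = (0.4244 + 2.472) − 0.5568 = 2.3396 Tg P/yr.
Box B: F(B→C) = (2.3396 + 1.084) − 0.5519 = 2.8717 Tg P/yr.
Box C: F(C→D) = (2.8717 + 2.002) − 1.658 = 3.2157 Tg P/yr.
Box D throughput = its input = 3.2157 Tg P/yr; τ = 289300 / 3.2157 = 89960 yr.

90000 yr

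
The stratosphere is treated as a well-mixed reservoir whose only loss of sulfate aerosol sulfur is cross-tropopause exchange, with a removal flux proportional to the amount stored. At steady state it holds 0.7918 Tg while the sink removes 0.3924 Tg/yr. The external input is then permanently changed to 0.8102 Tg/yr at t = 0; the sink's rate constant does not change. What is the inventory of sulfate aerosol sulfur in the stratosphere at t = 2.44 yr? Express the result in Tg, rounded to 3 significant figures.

τ = M₀/F₀ = 0.7918/0.3924 = 2.018 yr; rate constant k = 1/τ.
New steady state M_∞ = F₁/k = F₁·τ = 0.8102 × 2.018 = 1.6349 Tg.
M(t) = M_∞ + (M₀ − M_∞)·e^(−t/τ); t/τ = 2.44/2.018 = 1.209, so e^(−t/τ) = 0.2984.
M(t) = 1.6349 − 0.8431 × 0.2984 = 1.3833 Tg.

1.38 Tg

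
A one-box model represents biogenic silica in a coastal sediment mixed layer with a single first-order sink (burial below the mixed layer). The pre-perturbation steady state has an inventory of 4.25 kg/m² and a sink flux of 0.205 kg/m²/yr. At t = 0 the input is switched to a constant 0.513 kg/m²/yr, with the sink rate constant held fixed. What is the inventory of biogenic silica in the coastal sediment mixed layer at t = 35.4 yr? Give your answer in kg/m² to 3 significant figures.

The sink rate constant is k = F₀/M₀ = 0.205/4.25 = 0.04824 yr⁻¹.
Solving dM/dt = F₁ − kM with M(0) = M₀ gives M(t) = F₁/k + (M₀ − F₁/k)·e^(−kt).
F₁/k = 0.513/0.04824 = 10.635 kg/m²; kt = 0.04824 × 35.4 = 1.708, e^(−kt) = 0.1813.
M(35.4) = 10.635 + (4.25 − 10.635) × 0.1813 = 10.635 − 1.158 = 9.4776 kg/m².

9.48 kg/m²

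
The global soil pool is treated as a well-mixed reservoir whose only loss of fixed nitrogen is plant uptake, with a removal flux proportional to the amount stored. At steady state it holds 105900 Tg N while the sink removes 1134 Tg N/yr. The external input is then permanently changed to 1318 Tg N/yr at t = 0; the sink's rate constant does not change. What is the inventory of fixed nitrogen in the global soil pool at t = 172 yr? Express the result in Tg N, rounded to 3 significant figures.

τ = M₀/F₀ = 105900/1134 = 93.39 yr; rate constant k = 1/τ.
New steady state M_∞ = F₁/k = F₁·τ = 1318 × 93.39 = 123080 Tg N.
M(t) = M_∞ + (M₀ − M_∞)·e^(−t/τ); t/τ = 172/93.39 = 1.842, so e^(−t/τ) = 0.1585.
M(t) = 123080 − 17180 × 0.1585 = 120360 Tg N.

120000 Tg N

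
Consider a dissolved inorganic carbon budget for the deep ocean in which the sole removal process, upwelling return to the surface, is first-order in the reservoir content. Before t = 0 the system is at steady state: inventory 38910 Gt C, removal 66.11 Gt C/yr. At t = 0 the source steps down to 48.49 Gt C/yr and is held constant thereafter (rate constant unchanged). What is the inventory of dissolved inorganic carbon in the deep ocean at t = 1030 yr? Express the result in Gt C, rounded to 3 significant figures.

The sink rate constant is k = F₀/M₀ = 66.11/38910 = 0.001699 yr⁻¹.
Solving dM/dt = F₁ − kM with M(0) = M₀ gives M(t) = F₁/k + (M₀ − F₁/k)·e^(−kt).
F₁/k = 48.49/0.001699 = 28539 Gt C; kt = 0.001699 × 1030 = 1.750, e^(−kt) = 0.1738.
M(1030) = 28539 + (38910 − 28539) × 0.1738 = 28539 + 1802 = 30342 Gt C.

30300 Gt C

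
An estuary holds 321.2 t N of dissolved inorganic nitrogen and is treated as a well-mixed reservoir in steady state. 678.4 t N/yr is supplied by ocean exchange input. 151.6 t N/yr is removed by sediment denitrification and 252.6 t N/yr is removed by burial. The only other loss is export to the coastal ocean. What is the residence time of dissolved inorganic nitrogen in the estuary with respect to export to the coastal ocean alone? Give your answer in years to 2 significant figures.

1.2 yr

At steady state ΣF_in = ΣF_out.
ΣF_in = 678.40 t N/yr.
Export to the coastal ocean flux = ΣF_in − (151.6 + 252.6) = 678.40 − 404.2 = 274.2 t N/yr.
τ = M / F = 321.2 / 274.2 = 1.171 yr.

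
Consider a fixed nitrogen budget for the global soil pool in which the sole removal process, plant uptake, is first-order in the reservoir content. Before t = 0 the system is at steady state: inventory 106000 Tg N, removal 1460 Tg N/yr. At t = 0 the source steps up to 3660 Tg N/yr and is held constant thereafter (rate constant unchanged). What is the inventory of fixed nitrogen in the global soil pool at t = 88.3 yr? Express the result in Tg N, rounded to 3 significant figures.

τ = M₀/F₀ = 106000/1460 = 72.60 yr; rate constant k = 1/τ.
New steady state M_∞ = F₁/k = F₁·τ = 3660 × 72.60 = 265730 Tg N.
M(t) = M_∞ + (M₀ − M_∞)·e^(−t/τ); t/τ = 88.3/72.60 = 1.216, so e^(−t/τ) = 0.2964.
M(t) = 265730 − 159700 × 0.2964 = 218390 Tg N.

218000 Tg N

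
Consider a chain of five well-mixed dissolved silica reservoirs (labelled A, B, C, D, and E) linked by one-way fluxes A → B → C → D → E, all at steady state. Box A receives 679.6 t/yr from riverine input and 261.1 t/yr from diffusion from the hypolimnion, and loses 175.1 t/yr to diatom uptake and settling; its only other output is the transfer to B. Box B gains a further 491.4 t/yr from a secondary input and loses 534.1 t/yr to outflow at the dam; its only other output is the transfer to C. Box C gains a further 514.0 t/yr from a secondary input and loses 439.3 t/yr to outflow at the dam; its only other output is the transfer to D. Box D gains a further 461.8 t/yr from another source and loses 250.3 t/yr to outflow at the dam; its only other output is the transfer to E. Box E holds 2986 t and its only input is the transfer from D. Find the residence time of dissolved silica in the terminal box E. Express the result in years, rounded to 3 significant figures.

Box A: F(A→B) = (679.6 + 261.1) − 175.1 = 765.60 t/yr.
Box B: F(B→C) = (765.60 + 491.4) − 534.1 = 722.90 t/yr.
Box C: F(C→D) = (722.90 + 514.0) − 439.3 = 797.60 t/yr.
Box D: F(D→E) = (797.60 + 461.8) − 250.3 = 1009.1 t/yr.
Box E throughput = its input = 1009.1 t/yr; τ = 2986 / 1009.1 = 2.959 yr.

2.96 yr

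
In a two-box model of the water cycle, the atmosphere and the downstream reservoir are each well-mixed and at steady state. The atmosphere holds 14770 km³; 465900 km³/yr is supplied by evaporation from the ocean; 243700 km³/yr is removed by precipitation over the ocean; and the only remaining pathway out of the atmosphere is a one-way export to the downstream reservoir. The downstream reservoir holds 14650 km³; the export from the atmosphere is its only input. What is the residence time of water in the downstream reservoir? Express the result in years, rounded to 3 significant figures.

0.0659 yr

Balance the atmosphere: ΣF_in = 465900 km³/yr.
Export to the downstream reservoir = ΣF_in − (243700) = 222200 km³/yr.
At steady state the output of the downstream reservoir equals its input, 222200 km³/yr.
τ = M / F = 14650 / 222200 = 0.06593 yr.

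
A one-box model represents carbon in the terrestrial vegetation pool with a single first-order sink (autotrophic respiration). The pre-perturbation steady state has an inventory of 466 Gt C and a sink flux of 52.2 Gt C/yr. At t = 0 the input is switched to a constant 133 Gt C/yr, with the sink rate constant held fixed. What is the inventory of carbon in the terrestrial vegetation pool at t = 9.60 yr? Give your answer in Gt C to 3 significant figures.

τ = M₀/F₀ = 466/52.2 = 8.927 yr; rate constant k = 1/τ.
New steady state M_∞ = F₁/k = F₁·τ = 133 × 8.927 = 1187.3 Gt C.
M(t) = M_∞ + (M₀ − M_∞)·e^(−t/τ); t/τ = 9.60/8.927 = 1.075, so e^(−t/τ) = 0.3412.
M(t) = 1187.3 − 721.3 × 0.3412 = 941.22 Gt C.

941 Gt C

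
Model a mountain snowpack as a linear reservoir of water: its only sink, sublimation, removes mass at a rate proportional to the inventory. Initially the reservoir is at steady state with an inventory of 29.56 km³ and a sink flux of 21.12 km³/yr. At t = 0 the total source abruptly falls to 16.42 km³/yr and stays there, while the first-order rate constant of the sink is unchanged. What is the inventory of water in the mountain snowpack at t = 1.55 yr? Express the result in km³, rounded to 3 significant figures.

25.2 km³

τ = M₀/F₀ = 29.56/21.12 = 1.400 yr; rate constant k = 1/τ.
New steady state M_∞ = F₁/k = F₁·τ = 16.42 × 1.400 = 22.982 km³.
M(t) = M_∞ + (M₀ − M_∞)·e^(−t/τ); t/τ = 1.55/1.400 = 1.107, so e^(−t/τ) = 0.3304.
M(t) = 22.982 + 6.578 × 0.3304 = 25.155 km³.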